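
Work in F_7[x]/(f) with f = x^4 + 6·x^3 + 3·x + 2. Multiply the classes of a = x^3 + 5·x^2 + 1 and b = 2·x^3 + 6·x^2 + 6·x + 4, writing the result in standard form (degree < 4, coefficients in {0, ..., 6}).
a · b ≡ 3·x^2 + 4·x + 1 (mod f(x))

Multiply as integer polynomials: a · b = 2·x^6 + 16·x^5 + 36·x^4 + 36·x^3 + 26·x^2 + 6·x + 4. Reducing coefficients mod 7: a · b ≡ 2·x^6 + 2·x^5 + x^4 + x^3 + 5·x^2 + 6·x + 4. Now divide by f(x) = x^4 + 6·x^3 + 3·x + 2 in F_7[x], eliminating the leading term at each step:
  leading term 2·x^6: subtract (2·x^2)·f(x) = 2·x^6 + 5·x^5 + 6·x^3 + 4·x^2, leaving 4·x^5 + x^4 + 2·x^3 + x^2 + 6·x + 4 (coefficients mod 7)
  leading term 4·x^5: subtract (4·x)·f(x) = 4·x^5 + 3·x^4 + 5·x^2 + x, leaving 5·x^4 + 2·x^3 + 3·x^2 + 5·x + 4 (coefficients mod 7)
  leading term 5·x^4: subtract (5)·f(x) = 5·x^4 + 2·x^3 + x + 3, leaving 3·x^2 + 4·x + 1 (coefficients mod 7)
The degree is now < 4, so this is the remainder. Hence a · b ≡ 3·x^2 + 4·x + 1 in F_7[x]/(f).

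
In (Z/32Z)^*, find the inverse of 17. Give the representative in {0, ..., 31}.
Apply the extended Euclidean algorithm to (32, 17), tracking rows (r, s, t) with s·32 + t·17 = r. Each division r_prev = q·r_cur + r_new produces the new row as (previous row) − q·(current row):
  row A: (32, 1, 0)   [1·32 + 0·17 = 32]
  row B: (17, 0, 1)   [0·32 + 1·17 = 17]
  32 = 1·17 + 15   → row C = row A − 1·row B = (15, 1, −1)   [check: 1·32 − 1·17 = 15]
  17 = 1·15 + 2   → row D = row B − 1·row C = (2, −1, 2)   [check: −1·32 + 2·17 = 2]
  15 = 7·2 + 1   → row E = row C − 7·row D = (1, 8, −15)   [check: 8·32 − 15·17 = 1]
  2 = 2·1 + 0   → remainder 0, stop. gcd = 1 (last nonzero row E).
The gcd is 1, so 17 is invertible mod 32. The last nonzero row gives 8·32 − 15·17 = 1, so t = −15. So 17^(−1) ≡ −15 ≡ 17 (mod 32). Verify: 17 · 17 = 289 ≡ 1 (mod 32). ✓

Final answer: 17^(−1) ≡ 17 (mod 32)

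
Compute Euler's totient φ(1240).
φ is multiplicative, with φ(p^e) = p^e − p^(e−1). Factorise 1240 = 2^3 · 5 · 31. Then
  φ(1240) = (2^3 − 2^2) · (5 − 1) · (31 − 1) = 4 · 4 · 30 = 480.

Final answer: φ(1240) = 480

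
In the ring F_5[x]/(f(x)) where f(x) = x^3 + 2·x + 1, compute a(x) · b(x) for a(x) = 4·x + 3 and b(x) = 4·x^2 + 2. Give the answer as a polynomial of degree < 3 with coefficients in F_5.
Multiply as integer polynomials: a · b = 16·x^3 + 12·x^2 + 8·x + 6. Reducing coefficients mod 5: a · b ≡ x^3 + 2·x^2 + 3·x + 1. Now divide by f(x) = x^3 + 2·x + 1 in F_5[x], eliminating the leading term at each step:
  leading term x^3: subtract (1)·f(x) = x^3 + 2·x + 1, leaving 2·x^2 + x (coefficients mod 5)
The degree is now < 3, so this is the remainder. Hence a · b ≡ 2·x^2 + x in F_5[x]/(f).

Final answer: a · b ≡ 2·x^2 + x (mod f(x))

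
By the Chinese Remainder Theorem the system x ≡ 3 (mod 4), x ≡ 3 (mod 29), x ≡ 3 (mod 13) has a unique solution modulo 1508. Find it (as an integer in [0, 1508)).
x ≡ 3 (mod 1508); the representative in [0, 1508) is 3

The moduli 4, 29, 13 are pairwise coprime, so by the CRT there is a unique solution mod 4·29·13 = 1508.
Solve by successive substitution. Start with x ≡ 3 (mod 4).
  Combine with x ≡ 3 (mod 29): write x = 3 + 4·t and require 3 + 4·t ≡ 3 (mod 29), i.e. 4·t ≡ 3 − 3 ≡ 0 (mod 29). Since 4^(−1) ≡ 22 (mod 29), t ≡ 22·0 ≡ 0 (mod 29). So x ≡ 3 + 4·0 = 3 (mod 116).
  Combine with x ≡ 3 (mod 13): write x = 3 + 116·t and require 3 + 116·t ≡ 3 (mod 13), i.e. 116·t ≡ 3 − 3 ≡ 0 (mod 13). Since 116^(−1) ≡ 12 (mod 13) (116 ≡ 12 (mod 13)), t ≡ 12·0 ≡ 0 (mod 13). So x ≡ 3 + 116·0 = 3 (mod 1508).
Unique solution in [0, 1508): x = 3.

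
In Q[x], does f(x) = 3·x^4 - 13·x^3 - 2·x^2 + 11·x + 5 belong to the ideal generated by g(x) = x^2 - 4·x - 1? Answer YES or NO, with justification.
NO

In Q[x] the ideal (g) consists of all multiples of g, so f ∈ (g) iff g | f, i.e. iff the remainder of f on division by g is 0. Divide f by g (g is monic, so eliminate the leading term of the running remainder at each step):
  leading term 3·x^4: subtract (3·x^2)·g(x) = 3·x^4 - 12·x^3 - 3·x^2, leaving -x^3 + x^2 + 11·x + 5
  leading term -x^3: subtract (-x)·g(x) = -x^3 + 4·x^2 + x, leaving -3·x^2 + 10·x + 5
  leading term -3·x^2: subtract (-3)·g(x) = -3·x^2 + 12·x + 3, leaving 2 - 2·x
The remainder r(x) = 2 - 2·x ≠ 0 (and deg r < deg g), so g ∤ f, i.e. f ∉ (g).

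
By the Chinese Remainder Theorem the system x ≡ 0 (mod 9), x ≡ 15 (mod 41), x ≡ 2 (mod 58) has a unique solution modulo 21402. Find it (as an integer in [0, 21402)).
The moduli 9, 41, 58 are pairwise coprime, so by the CRT there is a unique solution mod 9·41·58 = 21402.
Solve by successive substitution. Start with x ≡ 0 (mod 9).
  Combine with x ≡ 15 (mod 41): write x = 9·t and require 9·t ≡ 15 (mod 41). Since 9^(−1) ≡ 32 (mod 41), t ≡ 32·15 ≡ 29 (mod 41). So x ≡ 9·29 = 261 (mod 369).
  Combine with x ≡ 2 (mod 58): write x = 261 + 369·t and require 261 + 369·t ≡ 2 (mod 58), i.e. 369·t ≡ 2 − 261 ≡ 31 (mod 58). Since 369^(−1) ≡ 47 (mod 58) (369 ≡ 21 (mod 58)), t ≡ 47·31 ≡ 7 (mod 58). So x ≡ 261 + 369·7 = 2844 (mod 21402).
Unique solution in [0, 21402): x = 2844.

Final answer: x ≡ 2844 (mod 21402); the representative in [0, 21402) is 2844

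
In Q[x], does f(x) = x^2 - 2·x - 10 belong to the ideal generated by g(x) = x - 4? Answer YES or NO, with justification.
NO

In Q[x] the ideal (g) consists of all multiples of g, so f ∈ (g) iff g | f, i.e. iff the remainder of f on division by g is 0. Divide f by g (g is monic, so eliminate the leading term of the running remainder at each step):
  leading term x^2: subtract (x)·g(x) = x^2 - 4·x, leaving 2·x - 10
  leading term 2·x: subtract (2)·g(x) = 2·x - 8, leaving -2
The remainder r(x) = -2 ≠ 0 (and deg r < deg g), so g ∤ f, i.e. f ∉ (g).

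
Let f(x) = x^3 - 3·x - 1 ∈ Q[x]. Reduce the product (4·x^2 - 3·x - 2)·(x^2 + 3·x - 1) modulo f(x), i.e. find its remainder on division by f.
First multiply in Q[x] without reducing: a · b = 4·x^4 + 9·x^3 - 15·x^2 - 3·x + 2. Now divide by f(x) = x^3 - 3·x - 1, eliminating the leading term at each step:
  leading term 4·x^4: subtract (4·x)·f(x) = 4·x^4 - 12·x^2 - 4·x, leaving 9·x^3 - 3·x^2 + x + 2
  leading term 9·x^3: subtract (9)·f(x) = 9·x^3 - 27·x - 9, leaving -3·x^2 + 28·x + 11
The degree is now < 3, so this is the remainder. Hence a · b ≡ -3·x^2 + 28·x + 11 in Q[x]/(f).

Final answer: a · b ≡ -3·x^2 + 28·x + 11 (mod f(x))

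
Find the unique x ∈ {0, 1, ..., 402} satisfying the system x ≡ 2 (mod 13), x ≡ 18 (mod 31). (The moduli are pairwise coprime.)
x ≡ 80 (mod 403); the representative in [0, 403) is 80

The moduli 13, 31 are pairwise coprime, so by the CRT there is a unique solution mod 13·31 = 403.
Solve by successive substitution. Start with x ≡ 2 (mod 13).
  Combine with x ≡ 18 (mod 31): write x = 2 + 13·t and require 2 + 13·t ≡ 18 (mod 31), i.e. 13·t ≡ 18 − 2 ≡ 16 (mod 31). Since 13^(−1) ≡ 12 (mod 31), t ≡ 12·16 ≡ 6 (mod 31). So x ≡ 2 + 13·6 = 80 (mod 403).
Unique solution in [0, 403): x = 80.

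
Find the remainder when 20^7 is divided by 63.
Use repeated squaring. Binary(7) = 111. Walk through the bits of the exponent 7 left-to-right: at each bit after the leading one, square the running value, then multiply by 20 if the bit is 1 (always reducing mod 63):
  bit 1 = 1 (leading): start with 20.
  bit 2 = 1: square 20^2 = 400 ≡ 22; bit is 1, so multiply 22·20 = 440 ≡ 62 (mod 63).
  bit 3 = 1: square 62^2 = 3844 ≡ 1; bit is 1, so multiply 1·20 = 20 (mod 63).
Final value: 20^7 ≡ 20 (mod 63).

Final answer: 20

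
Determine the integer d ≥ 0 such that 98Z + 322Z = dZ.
(98, 322) = (14); d = 14

In the PID Z, (a, b) is generated by gcd(a, b). Compute gcd(322, 98) with the extended Euclidean algorithm, tracking rows (r, s, t) with s·322 + t·98 = r:
  row A: (322, 1, 0)   [1·322 + 0·98 = 322]
  row B: (98, 0, 1)   [0·322 + 1·98 = 98]
  322 = 3·98 + 28   → row C = row A − 3·row B = (28, 1, −3)   [check: 1·322 − 3·98 = 28]
  98 = 3·28 + 14   → row D = row B − 3·row C = (14, −3, 10)   [check: −3·322 + 10·98 = 14]
  28 = 2·14 + 0   → remainder 0, stop. gcd = 14 (last nonzero row D).
So gcd(98, 322) = 14, with Bézout identity −3·322 + 10·98 = 14. Containment (⊇): the Bézout identity exhibits 14 as an element of (98, 322), giving (14) ⊆ (98, 322). Containment (⊆): since 14 | 98 and 14 | 322 (98 = 14·7, 322 = 14·23), every Z-linear combination of 98 and 322 is divisible by 14, so (98, 322) ⊆ (14). Therefore (98, 322) = (14), d = 14.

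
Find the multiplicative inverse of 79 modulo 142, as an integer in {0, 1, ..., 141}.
Apply the extended Euclidean algorithm to (142, 79), tracking rows (r, s, t) with s·142 + t·79 = r. Each division r_prev = q·r_cur + r_new produces the new row as (previous row) − q·(current row):
  row A: (142, 1, 0)   [1·142 + 0·79 = 142]
  row B: (79, 0, 1)   [0·142 + 1·79 = 79]
  142 = 1·79 + 63   → row C = row A − 1·row B = (63, 1, −1)   [check: 1·142 − 1·79 = 63]
  79 = 1·63 + 16   → row D = row B − 1·row C = (16, −1, 2)   [check: −1·142 + 2·79 = 16]
  63 = 3·16 + 15   → row E = row C − 3·row D = (15, 4, −7)   [check: 4·142 − 7·79 = 15]
  16 = 1·15 + 1   → row F = row D − 1·row E = (1, −5, 9)   [check: −5·142 + 9·79 = 1]
  15 = 15·1 + 0   → remainder 0, stop. gcd = 1 (last nonzero row F).
The gcd is 1, so 79 is invertible mod 142. The last nonzero row gives −5·142 + 9·79 = 1, so t = 9. So 79^(−1) ≡ 9 (mod 142). Verify: 79 · 9 = 711 ≡ 1 (mod 142). ✓

Final answer: 79^(−1) ≡ 9 (mod 142)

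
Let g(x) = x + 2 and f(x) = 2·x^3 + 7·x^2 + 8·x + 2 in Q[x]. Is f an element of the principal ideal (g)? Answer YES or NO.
NO

In Q[x] the ideal (g) consists of all multiples of g, so f ∈ (g) iff g | f, i.e. iff the remainder of f on division by g is 0. Divide f by g (g is monic, so eliminate the leading term of the running remainder at each step):
  leading term 2·x^3: subtract (2·x^2)·g(x) = 2·x^3 + 4·x^2, leaving 3·x^2 + 8·x + 2
  leading term 3·x^2: subtract (3·x)·g(x) = 3·x^2 + 6·x, leaving 2·x + 2
  leading term 2·x: subtract (2)·g(x) = 2·x + 4, leaving -2
The remainder r(x) = -2 ≠ 0 (and deg r < deg g), so g ∤ f, i.e. f ∉ (g).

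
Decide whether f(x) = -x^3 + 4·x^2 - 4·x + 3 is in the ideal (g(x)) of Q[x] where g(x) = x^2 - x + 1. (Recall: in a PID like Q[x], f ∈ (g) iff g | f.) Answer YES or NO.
YES

In Q[x] the ideal (g) consists of all multiples of g, so f ∈ (g) iff g | f, i.e. iff the remainder of f on division by g is 0. Divide f by g (g is monic, so eliminate the leading term of the running remainder at each step):
  leading term -x^3: subtract (-x)·g(x) = -x^3 + x^2 - x, leaving 3·x^2 - 3·x + 3
  leading term 3·x^2: subtract (3)·g(x) = 3·x^2 - 3·x + 3, leaving 0
The remainder is 0, so f(x) = g(x) · h(x) with h(x) = 3 - x. Hence g | f, i.e. f ∈ (g).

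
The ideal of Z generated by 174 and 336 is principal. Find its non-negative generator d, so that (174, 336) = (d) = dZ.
(174, 336) = (6); d = 6

In the PID Z, (a, b) is generated by gcd(a, b). Compute gcd(336, 174) with the extended Euclidean algorithm, tracking rows (r, s, t) with s·336 + t·174 = r:
  row A: (336, 1, 0)   [1·336 + 0·174 = 336]
  row B: (174, 0, 1)   [0·336 + 1·174 = 174]
  336 = 1·174 + 162   → row C = row A − 1·row B = (162, 1, −1)   [check: 1·336 − 1·174 = 162]
  174 = 1·162 + 12   → row D = row B − 1·row C = (12, −1, 2)   [check: −1·336 + 2·174 = 12]
  162 = 13·12 + 6   → row E = row C − 13·row D = (6, 14, −27)   [check: 14·336 − 27·174 = 6]
  12 = 2·6 + 0   → remainder 0, stop. gcd = 6 (last nonzero row E).
So gcd(174, 336) = 6, with Bézout identity 14·336 − 27·174 = 6. Containment (⊇): the Bézout identity exhibits 6 as an element of (174, 336), giving (6) ⊆ (174, 336). Containment (⊆): since 6 | 174 and 6 | 336 (174 = 6·29, 336 = 6·56), every Z-linear combination of 174 and 336 is divisible by 6, so (174, 336) ⊆ (6). Therefore (174, 336) = (6), d = 6.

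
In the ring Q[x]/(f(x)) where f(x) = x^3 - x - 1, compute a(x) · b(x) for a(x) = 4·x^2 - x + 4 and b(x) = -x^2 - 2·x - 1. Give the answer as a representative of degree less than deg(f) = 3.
a · b ≡ -10·x^2 - 18·x - 11 (mod f(x))

First multiply in Q[x] without reducing: a · b = -4·x^4 - 7·x^3 - 6·x^2 - 7·x - 4. Now divide by f(x) = x^3 - x - 1, eliminating the leading term at each step:
  leading term -4·x^4: subtract (-4·x)·f(x) = -4·x^4 + 4·x^2 + 4·x, leaving -7·x^3 - 10·x^2 - 11·x - 4
  leading term -7·x^3: subtract (-7)·f(x) = -7·x^3 + 7·x + 7, leaving -10·x^2 - 18·x - 11
The degree is now < 3, so this is the remainder. Hence a · b ≡ -10·x^2 - 18·x - 11 in Q[x]/(f).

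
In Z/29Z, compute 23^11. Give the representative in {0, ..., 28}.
20

Use repeated squaring. Binary(11) = 1011. Walk through the bits of the exponent 11 left-to-right: at each bit after the leading one, square the running value, then multiply by 23 if the bit is 1 (always reducing mod 29):
  bit 1 = 1 (leading): start with 23.
  bit 2 = 0: square 23^2 = 529 ≡ 7 (mod 29).
  bit 3 = 1: square 7^2 = 49 ≡ 20; bit is 1, so multiply 20·23 = 460 ≡ 25 (mod 29).
  bit 4 = 1: square 25^2 = 625 ≡ 16; bit is 1, so multiply 16·23 = 368 ≡ 20 (mod 29).
Final value: 23^11 ≡ 20 (mod 29).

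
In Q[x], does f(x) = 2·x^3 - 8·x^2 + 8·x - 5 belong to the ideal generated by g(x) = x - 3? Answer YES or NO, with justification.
In Q[x] the ideal (g) consists of all multiples of g, so f ∈ (g) iff g | f, i.e. iff the remainder of f on division by g is 0. Divide f by g (g is monic, so eliminate the leading term of the running remainder at each step):
  leading term 2·x^3: subtract (2·x^2)·g(x) = 2·x^3 - 6·x^2, leaving -2·x^2 + 8·x - 5
  leading term -2·x^2: subtract (-2·x)·g(x) = -2·x^2 + 6·x, leaving 2·x - 5
  leading term 2·x: subtract (2)·g(x) = 2·x - 6, leaving 1
The remainder r(x) = 1 ≠ 0 (and deg r < deg g), so g ∤ f, i.e. f ∉ (g).

Final answer: NO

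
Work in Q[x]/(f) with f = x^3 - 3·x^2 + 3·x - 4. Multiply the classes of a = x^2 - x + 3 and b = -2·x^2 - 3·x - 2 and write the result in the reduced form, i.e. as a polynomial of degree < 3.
a · b ≡ -20·x^2 + 6·x - 34 (mod f(x))

First multiply in Q[x] without reducing: a · b = -2·x^4 - x^3 - 5·x^2 - 7·x - 6. Now divide by f(x) = x^3 - 3·x^2 + 3·x - 4, eliminating the leading term at each step:
  leading term -2·x^4: subtract (-2·x)·f(x) = -2·x^4 + 6·x^3 - 6·x^2 + 8·x, leaving -7·x^3 + x^2 - 15·x - 6
  leading term -7·x^3: subtract (-7)·f(x) = -7·x^3 + 21·x^2 - 21·x + 28, leaving -20·x^2 + 6·x - 34
The degree is now < 3, so this is the remainder. Hence a · b ≡ -20·x^2 + 6·x - 34 in Q[x]/(f).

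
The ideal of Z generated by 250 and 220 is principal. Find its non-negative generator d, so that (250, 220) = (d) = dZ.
In the PID Z, (a, b) is generated by gcd(a, b). Compute gcd(250, 220) with the extended Euclidean algorithm, tracking rows (r, s, t) with s·250 + t·220 = r:
  row A: (250, 1, 0)   [1·250 + 0·220 = 250]
  row B: (220, 0, 1)   [0·250 + 1·220 = 220]
  250 = 1·220 + 30   → row C = row A − 1·row B = (30, 1, −1)   [check: 1·250 − 1·220 = 30]
  220 = 7·30 + 10   → row D = row B − 7·row C = (10, −7, 8)   [check: −7·250 + 8·220 = 10]
  30 = 3·10 + 0   → remainder 0, stop. gcd = 10 (last nonzero row D).
So gcd(250, 220) = 10, with Bézout identity −7·250 + 8·220 = 10. Containment (⊇): the Bézout identity exhibits 10 as an element of (250, 220), giving (10) ⊆ (250, 220). Containment (⊆): since 10 | 250 and 10 | 220 (250 = 10·25, 220 = 10·22), every Z-linear combination of 250 and 220 is divisible by 10, so (250, 220) ⊆ (10). Therefore (250, 220) = (10), d = 10.

Final answer: (250, 220) = (10); d = 10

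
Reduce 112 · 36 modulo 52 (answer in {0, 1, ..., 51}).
28

Reduce the factors first: 112 ≡ 8 (mod 52), so 112 · 36 ≡ 8 · 36 (mod 52). 8 · 36 = 288. Dividing by 52: 288 = 5·52 + 28. So (112 · 36) mod 52 = 28.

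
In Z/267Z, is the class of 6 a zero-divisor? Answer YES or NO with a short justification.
YES

gcd(6, 267) = 3 > 1, so 6 is not a unit in Z/267Z. In Z/nZ every nonzero non-unit is a zero-divisor: explicitly, take b = 267/gcd = 89 ≠ 0 (mod 267); then 6·89 = 534 = 2·267, i.e. 6·89 ≡ 0 (mod 267). So 6 is a zero-divisor.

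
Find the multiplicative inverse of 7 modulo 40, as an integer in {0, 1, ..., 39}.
Apply the extended Euclidean algorithm to (40, 7), tracking rows (r, s, t) with s·40 + t·7 = r. Each division r_prev = q·r_cur + r_new produces the new row as (previous row) − q·(current row):
  row A: (40, 1, 0)   [1·40 + 0·7 = 40]
  row B: (7, 0, 1)   [0·40 + 1·7 = 7]
  40 = 5·7 + 5   → row C = row A − 5·row B = (5, 1, −5)   [check: 1·40 − 5·7 = 5]
  7 = 1·5 + 2   → row D = row B − 1·row C = (2, −1, 6)   [check: −1·40 + 6·7 = 2]
  5 = 2·2 + 1   → row E = row C − 2·row D = (1, 3, −17)   [check: 3·40 − 17·7 = 1]
  2 = 2·1 + 0   → remainder 0, stop. gcd = 1 (last nonzero row E).
The gcd is 1, so 7 is invertible mod 40. The last nonzero row gives 3·40 − 17·7 = 1, so t = −17. So 7^(−1) ≡ −17 ≡ 23 (mod 40). Verify: 7 · 23 = 161 ≡ 1 (mod 40). ✓

Final answer: 7^(−1) ≡ 23 (mod 40)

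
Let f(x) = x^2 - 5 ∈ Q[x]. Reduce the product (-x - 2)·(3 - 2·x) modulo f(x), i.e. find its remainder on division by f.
a · b ≡ x + 4 (mod f(x))

First multiply in Q[x] without reducing: a · b = 2·x^2 + x - 6. Now divide by f(x) = x^2 - 5, eliminating the leading term at each step:
  leading term 2·x^2: subtract (2)·f(x) = 2·x^2 - 10, leaving x + 4
The degree is now < 2, so this is the remainder. Hence a · b ≡ x + 4 in Q[x]/(f).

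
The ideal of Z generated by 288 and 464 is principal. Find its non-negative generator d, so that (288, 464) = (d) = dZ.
In the PID Z, (a, b) is generated by gcd(a, b). Compute gcd(464, 288) with the extended Euclidean algorithm, tracking rows (r, s, t) with s·464 + t·288 = r:
  row A: (464, 1, 0)   [1·464 + 0·288 = 464]
  row B: (288, 0, 1)   [0·464 + 1·288 = 288]
  464 = 1·288 + 176   → row C = row A − 1·row B = (176, 1, −1)   [check: 1·464 − 1·288 = 176]
  288 = 1·176 + 112   → row D = row B − 1·row C = (112, −1, 2)   [check: −1·464 + 2·288 = 112]
  176 = 1·112 + 64   → row E = row C − 1·row D = (64, 2, −3)   [check: 2·464 − 3·288 = 64]
  112 = 1·64 + 48   → row F = row D − 1·row E = (48, −3, 5)   [check: −3·464 + 5·288 = 48]
  64 = 1·48 + 16   → row G = row E − 1·row F = (16, 5, −8)   [check: 5·464 − 8·288 = 16]
  48 = 3·16 + 0   → remainder 0, stop. gcd = 16 (last nonzero row G).
So gcd(288, 464) = 16, with Bézout identity 5·464 − 8·288 = 16. Containment (⊇): the Bézout identity exhibits 16 as an element of (288, 464), giving (16) ⊆ (288, 464). Containment (⊆): since 16 | 288 and 16 | 464 (288 = 16·18, 464 = 16·29), every Z-linear combination of 288 and 464 is divisible by 16, so (288, 464) ⊆ (16). Therefore (288, 464) = (16), d = 16.

Final answer: (288, 464) = (16); d = 16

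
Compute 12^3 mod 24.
0

Use repeated squaring. Binary(3) = 11. Walk through the bits of the exponent 3 left-to-right: at each bit after the leading one, square the running value, then multiply by 12 if the bit is 1 (always reducing mod 24):
  bit 1 = 1 (leading): start with 12.
  bit 2 = 1: square 12^2 = 144 ≡ 0; bit is 1, so multiply 0·12 = 0 (mod 24).
Final value: 12^3 ≡ 0 (mod 24).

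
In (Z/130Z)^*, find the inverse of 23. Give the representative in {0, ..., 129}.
Apply the extended Euclidean algorithm to (130, 23), tracking rows (r, s, t) with s·130 + t·23 = r. Each division r_prev = q·r_cur + r_new produces the new row as (previous row) − q·(current row):
  row A: (130, 1, 0)   [1·130 + 0·23 = 130]
  row B: (23, 0, 1)   [0·130 + 1·23 = 23]
  130 = 5·23 + 15   → row C = row A − 5·row B = (15, 1, −5)   [check: 1·130 − 5·23 = 15]
  23 = 1·15 + 8   → row D = row B − 1·row C = (8, −1, 6)   [check: −1·130 + 6·23 = 8]
  15 = 1·8 + 7   → row E = row C − 1·row D = (7, 2, −11)   [check: 2·130 − 11·23 = 7]
  8 = 1·7 + 1   → row F = row D − 1·row E = (1, −3, 17)   [check: −3·130 + 17·23 = 1]
  7 = 7·1 + 0   → remainder 0, stop. gcd = 1 (last nonzero row F).
The gcd is 1, so 23 is invertible mod 130. The last nonzero row gives −3·130 + 17·23 = 1, so t = 17. So 23^(−1) ≡ 17 (mod 130). Verify: 23 · 17 = 391 ≡ 1 (mod 130). ✓

Final answer: 23^(−1) ≡ 17 (mod 130)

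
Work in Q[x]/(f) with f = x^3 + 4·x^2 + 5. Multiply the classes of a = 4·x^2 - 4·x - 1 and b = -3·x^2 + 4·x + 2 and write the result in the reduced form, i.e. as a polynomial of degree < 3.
a · b ≡ -309·x^2 + 48·x - 382 (mod f(x))

First multiply in Q[x] without reducing: a · b = -12·x^4 + 28·x^3 - 5·x^2 - 12·x - 2. Now divide by f(x) = x^3 + 4·x^2 + 5, eliminating the leading term at each step:
  leading term -12·x^4: subtract (-12·x)·f(x) = -12·x^4 - 48·x^3 - 60·x, leaving 76·x^3 - 5·x^2 + 48·x - 2
  leading term 76·x^3: subtract (76)·f(x) = 76·x^3 + 304·x^2 + 380, leaving -309·x^2 + 48·x - 382
The degree is now < 3, so this is the remainder. Hence a · b ≡ -309·x^2 + 48·x - 382 in Q[x]/(f).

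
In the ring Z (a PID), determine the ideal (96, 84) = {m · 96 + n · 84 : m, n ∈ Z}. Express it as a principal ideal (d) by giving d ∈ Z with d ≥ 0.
In the PID Z, (a, b) is generated by gcd(a, b). Compute gcd(96, 84) with the extended Euclidean algorithm, tracking rows (r, s, t) with s·96 + t·84 = r:
  row A: (96, 1, 0)   [1·96 + 0·84 = 96]
  row B: (84, 0, 1)   [0·96 + 1·84 = 84]
  96 = 1·84 + 12   → row C = row A − 1·row B = (12, 1, −1)   [check: 1·96 − 1·84 = 12]
  84 = 7·12 + 0   → remainder 0, stop. gcd = 12 (last nonzero row C).
So gcd(96, 84) = 12, with Bézout identity 1·96 − 1·84 = 12. Containment (⊇): the Bézout identity exhibits 12 as an element of (96, 84), giving (12) ⊆ (96, 84). Containment (⊆): since 12 | 96 and 12 | 84 (96 = 12·8, 84 = 12·7), every Z-linear combination of 96 and 84 is divisible by 12, so (96, 84) ⊆ (12). Therefore (96, 84) = (12), d = 12.

Final answer: (96, 84) = (12); d = 12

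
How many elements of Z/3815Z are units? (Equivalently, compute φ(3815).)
An element a ∈ Z/3815Z is a unit iff gcd(a, 3815) = 1, so the number of units is φ(3815). φ is multiplicative, with φ(p^e) = p^e − p^(e−1). Factorise 3815 = 5 · 7 · 109. Then
  φ(3815) = (5 − 1) · (7 − 1) · (109 − 1) = 4 · 6 · 108 = 2592.

Final answer: Z/3815Z has φ(3815) = 2592 units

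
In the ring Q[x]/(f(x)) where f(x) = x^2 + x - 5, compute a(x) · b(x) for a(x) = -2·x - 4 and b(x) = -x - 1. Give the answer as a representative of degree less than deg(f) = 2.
a · b ≡ 4·x + 14 (mod f(x))

First multiply in Q[x] without reducing: a · b = 2·x^2 + 6·x + 4. Now divide by f(x) = x^2 + x - 5, eliminating the leading term at each step:
  leading term 2·x^2: subtract (2)·f(x) = 2·x^2 + 2·x - 10, leaving 4·x + 14
The degree is now < 2, so this is the remainder. Hence a · b ≡ 4·x + 14 in Q[x]/(f).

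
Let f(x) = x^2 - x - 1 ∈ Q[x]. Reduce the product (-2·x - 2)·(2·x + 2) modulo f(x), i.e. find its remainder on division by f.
First multiply in Q[x] without reducing: a · b = -4·x^2 - 8·x - 4. Now divide by f(x) = x^2 - x - 1, eliminating the leading term at each step:
  leading term -4·x^2: subtract (-4)·f(x) = -4·x^2 + 4·x + 4, leaving -12·x - 8
The degree is now < 2, so this is the remainder. Hence a · b ≡ -12·x - 8 in Q[x]/(f).

Final answer: a · b ≡ -12·x - 8 (mod f(x))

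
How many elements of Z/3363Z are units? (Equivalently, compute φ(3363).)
An element a ∈ Z/3363Z is a unit iff gcd(a, 3363) = 1, so the number of units is φ(3363). φ is multiplicative, with φ(p^e) = p^e − p^(e−1). Factorise 3363 = 3 · 19 · 59. Then
  φ(3363) = (3 − 1) · (19 − 1) · (59 − 1) = 2 · 18 · 58 = 2088.

Final answer: Z/3363Z has φ(3363) = 2088 units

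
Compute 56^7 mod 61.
Use repeated squaring. Binary(7) = 111. Walk through the bits of the exponent 7 left-to-right: at each bit after the leading one, square the running value, then multiply by 56 if the bit is 1 (always reducing mod 61):
  bit 1 = 1 (leading): start with 56.
  bit 2 = 1: square 56^2 = 3136 ≡ 25; bit is 1, so multiply 25·56 = 1400 ≡ 58 (mod 61).
  bit 3 = 1: square 58^2 = 3364 ≡ 9; bit is 1, so multiply 9·56 = 504 ≡ 16 (mod 61).
Final value: 56^7 ≡ 16 (mod 61).

Final answer: 16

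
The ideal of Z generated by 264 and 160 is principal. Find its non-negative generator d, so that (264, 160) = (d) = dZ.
In the PID Z, (a, b) is generated by gcd(a, b). Compute gcd(264, 160) with the extended Euclidean algorithm, tracking rows (r, s, t) with s·264 + t·160 = r:
  row A: (264, 1, 0)   [1·264 + 0·160 = 264]
  row B: (160, 0, 1)   [0·264 + 1·160 = 160]
  264 = 1·160 + 104   → row C = row A − 1·row B = (104, 1, −1)   [check: 1·264 − 1·160 = 104]
  160 = 1·104 + 56   → row D = row B − 1·row C = (56, −1, 2)   [check: −1·264 + 2·160 = 56]
  104 = 1·56 + 48   → row E = row C − 1·row D = (48, 2, −3)   [check: 2·264 − 3·160 = 48]
  56 = 1·48 + 8   → row F = row D − 1·row E = (8, −3, 5)   [check: −3·264 + 5·160 = 8]
  48 = 6·8 + 0   → remainder 0, stop. gcd = 8 (last nonzero row F).
So gcd(264, 160) = 8, with Bézout identity −3·264 + 5·160 = 8. Containment (⊇): the Bézout identity exhibits 8 as an element of (264, 160), giving (8) ⊆ (264, 160). Containment (⊆): since 8 | 264 and 8 | 160 (264 = 8·33, 160 = 8·20), every Z-linear combination of 264 and 160 is divisible by 8, so (264, 160) ⊆ (8). Therefore (264, 160) = (8), d = 8.

Final answer: (264, 160) = (8); d = 8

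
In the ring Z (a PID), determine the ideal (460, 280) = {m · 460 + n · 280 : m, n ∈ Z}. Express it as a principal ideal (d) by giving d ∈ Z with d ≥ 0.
(460, 280) = (20); d = 20

In the PID Z, (a, b) is generated by gcd(a, b). Compute gcd(460, 280) with the extended Euclidean algorithm, tracking rows (r, s, t) with s·460 + t·280 = r:
  row A: (460, 1, 0)   [1·460 + 0·280 = 460]
  row B: (280, 0, 1)   [0·460 + 1·280 = 280]
  460 = 1·280 + 180   → row C = row A − 1·row B = (180, 1, −1)   [check: 1·460 − 1·280 = 180]
  280 = 1·180 + 100   → row D = row B − 1·row C = (100, −1, 2)   [check: −1·460 + 2·280 = 100]
  180 = 1·100 + 80   → row E = row C − 1·row D = (80, 2, −3)   [check: 2·460 − 3·280 = 80]
  100 = 1·80 + 20   → row F = row D − 1·row E = (20, −3, 5)   [check: −3·460 + 5·280 = 20]
  80 = 4·20 + 0   → remainder 0, stop. gcd = 20 (last nonzero row F).
So gcd(460, 280) = 20, with Bézout identity −3·460 + 5·280 = 20. Containment (⊇): the Bézout identity exhibits 20 as an element of (460, 280), giving (20) ⊆ (460, 280). Containment (⊆): since 20 | 460 and 20 | 280 (460 = 20·23, 280 = 20·14), every Z-linear combination of 460 and 280 is divisible by 20, so (460, 280) ⊆ (20). Therefore (460, 280) = (20), d = 20.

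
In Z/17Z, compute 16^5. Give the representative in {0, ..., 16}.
16

Use repeated squaring. Binary(5) = 101. Walk through the bits of the exponent 5 left-to-right: at each bit after the leading one, square the running value, then multiply by 16 if the bit is 1 (always reducing mod 17):
  bit 1 = 1 (leading): start with 16.
  bit 2 = 0: square 16^2 = 256 ≡ 1 (mod 17).
  bit 3 = 1: square 1^2 = 1; bit is 1, so multiply 1·16 = 16 (mod 17).
Final value: 16^5 ≡ 16 (mod 17).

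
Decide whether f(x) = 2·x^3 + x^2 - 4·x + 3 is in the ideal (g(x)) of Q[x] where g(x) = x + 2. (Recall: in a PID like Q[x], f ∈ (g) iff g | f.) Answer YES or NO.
In Q[x] the ideal (g) consists of all multiples of g, so f ∈ (g) iff g | f, i.e. iff the remainder of f on division by g is 0. Divide f by g (g is monic, so eliminate the leading term of the running remainder at each step):
  leading term 2·x^3: subtract (2·x^2)·g(x) = 2·x^3 + 4·x^2, leaving -3·x^2 - 4·x + 3
  leading term -3·x^2: subtract (-3·x)·g(x) = -3·x^2 - 6·x, leaving 2·x + 3
  leading term 2·x: subtract (2)·g(x) = 2·x + 4, leaving -1
The remainder r(x) = -1 ≠ 0 (and deg r < deg g), so g ∤ f, i.e. f ∉ (g).

Final answer: NO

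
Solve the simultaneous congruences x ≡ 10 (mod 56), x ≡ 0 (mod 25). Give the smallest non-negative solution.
The moduli 56, 25 are pairwise coprime, so by the CRT there is a unique solution mod 56·25 = 1400.
Solve by successive substitution. Start with x ≡ 10 (mod 56).
  Combine with x ≡ 0 (mod 25): write x = 10 + 56·t and require 10 + 56·t ≡ 0 (mod 25), i.e. 56·t ≡ 0 − 10 ≡ 15 (mod 25). Since 56^(−1) ≡ 21 (mod 25) (56 ≡ 6 (mod 25)), t ≡ 21·15 ≡ 15 (mod 25). So x ≡ 10 + 56·15 = 850 (mod 1400).
Unique solution in [0, 1400): x = 850.

Final answer: x ≡ 850 (mod 1400); the representative in [0, 1400) is 850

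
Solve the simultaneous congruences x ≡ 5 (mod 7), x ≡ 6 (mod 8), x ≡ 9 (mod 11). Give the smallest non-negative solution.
x ≡ 614 (mod 616); the representative in [0, 616) is 614

The moduli 7, 8, 11 are pairwise coprime, so by the CRT there is a unique solution mod 7·8·11 = 616.
Solve by successive substitution. Start with x ≡ 5 (mod 7).
  Combine with x ≡ 6 (mod 8): write x = 5 + 7·t and require 5 + 7·t ≡ 6 (mod 8), i.e. 7·t ≡ 6 − 5 ≡ 1 (mod 8). Since 7^(−1) ≡ 7 (mod 8), t ≡ 7·1 ≡ 7 (mod 8). So x ≡ 5 + 7·7 = 54 (mod 56).
  Combine with x ≡ 9 (mod 11): write x = 54 + 56·t and require 54 + 56·t ≡ 9 (mod 11), i.e. 56·t ≡ 9 − 54 ≡ 10 (mod 11). Since 56^(−1) ≡ 1 (mod 11) (56 ≡ 1 (mod 11)), t ≡ 1·10 ≡ 10 (mod 11). So x ≡ 54 + 56·10 = 614 (mod 616).
Unique solution in [0, 616): x = 614.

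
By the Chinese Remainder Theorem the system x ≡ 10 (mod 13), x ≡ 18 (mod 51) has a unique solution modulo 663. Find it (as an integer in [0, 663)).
The moduli 13, 51 are pairwise coprime, so by the CRT there is a unique solution mod 13·51 = 663.
Solve by successive substitution. Start with x ≡ 10 (mod 13).
  Combine with x ≡ 18 (mod 51): write x = 10 + 13·t and require 10 + 13·t ≡ 18 (mod 51), i.e. 13·t ≡ 18 − 10 ≡ 8 (mod 51). Since 13^(−1) ≡ 4 (mod 51), t ≡ 4·8 ≡ 32 (mod 51). So x ≡ 10 + 13·32 = 426 (mod 663).
Unique solution in [0, 663): x = 426.

Final answer: x ≡ 426 (mod 663); the representative in [0, 663) is 426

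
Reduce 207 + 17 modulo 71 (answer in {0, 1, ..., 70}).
Reduce the summands first: 207 ≡ 65 (mod 71), so 207 + 17 ≡ 65 + 17 (mod 71). 65 + 17 = 82; 82 = 1·71 + 11, so (207 + 17) mod 71 = 11.

Final answer: 11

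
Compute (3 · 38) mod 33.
15

Reduce the factors first: 38 ≡ 5 (mod 33), so 3 · 38 ≡ 3 · 5 (mod 33). 3 · 5 = 15. Dividing by 33: 15 = 0·33 + 15. So (3 · 38) mod 33 = 15.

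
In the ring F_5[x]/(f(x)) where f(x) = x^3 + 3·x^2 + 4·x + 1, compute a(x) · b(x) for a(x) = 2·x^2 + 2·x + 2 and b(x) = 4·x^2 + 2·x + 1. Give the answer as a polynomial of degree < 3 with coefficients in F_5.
Multiply as integer polynomials: a · b = 8·x^4 + 12·x^3 + 14·x^2 + 6·x + 2. Reducing coefficients mod 5: a · b ≡ 3·x^4 + 2·x^3 + 4·x^2 + x + 2. Now divide by f(x) = x^3 + 3·x^2 + 4·x + 1 in F_5[x], eliminating the leading term at each step:
  leading term 3·x^4: subtract (3·x)·f(x) = 3·x^4 + 4·x^3 + 2·x^2 + 3·x, leaving 3·x^3 + 2·x^2 + 3·x + 2 (coefficients mod 5)
  leading term 3·x^3: subtract (3)·f(x) = 3·x^3 + 4·x^2 + 2·x + 3, leaving 3·x^2 + x + 4 (coefficients mod 5)
The degree is now < 3, so this is the remainder. Hence a · b ≡ 3·x^2 + x + 4 in F_5[x]/(f).

Final answer: a · b ≡ 3·x^2 + x + 4 (mod f(x))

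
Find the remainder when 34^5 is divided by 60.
4

Use repeated squaring. Binary(5) = 101. Walk through the bits of the exponent 5 left-to-right: at each bit after the leading one, square the running value, then multiply by 34 if the bit is 1 (always reducing mod 60):
  bit 1 = 1 (leading): start with 34.
  bit 2 = 0: square 34^2 = 1156 ≡ 16 (mod 60).
  bit 3 = 1: square 16^2 = 256 ≡ 16; bit is 1, so multiply 16·34 = 544 ≡ 4 (mod 60).
Final value: 34^5 ≡ 4 (mod 60).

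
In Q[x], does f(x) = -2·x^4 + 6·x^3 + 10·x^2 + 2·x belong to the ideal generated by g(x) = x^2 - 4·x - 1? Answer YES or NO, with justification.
YES

In Q[x] the ideal (g) consists of all multiples of g, so f ∈ (g) iff g | f, i.e. iff the remainder of f on division by g is 0. Divide f by g (g is monic, so eliminate the leading term of the running remainder at each step):
  leading term -2·x^4: subtract (-2·x^2)·g(x) = -2·x^4 + 8·x^3 + 2·x^2, leaving -2·x^3 + 8·x^2 + 2·x
  leading term -2·x^3: subtract (-2·x)·g(x) = -2·x^3 + 8·x^2 + 2·x, leaving 0
The remainder is 0, so f(x) = g(x) · h(x) with h(x) = -2·x^2 - 2·x. Hence g | f, i.e. f ∈ (g).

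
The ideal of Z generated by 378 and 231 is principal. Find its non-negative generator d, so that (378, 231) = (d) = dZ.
In the PID Z, (a, b) is generated by gcd(a, b). Compute gcd(378, 231) with the extended Euclidean algorithm, tracking rows (r, s, t) with s·378 + t·231 = r:
  row A: (378, 1, 0)   [1·378 + 0·231 = 378]
  row B: (231, 0, 1)   [0·378 + 1·231 = 231]
  378 = 1·231 + 147   → row C = row A − 1·row B = (147, 1, −1)   [check: 1·378 − 1·231 = 147]
  231 = 1·147 + 84   → row D = row B − 1·row C = (84, −1, 2)   [check: −1·378 + 2·231 = 84]
  147 = 1·84 + 63   → row E = row C − 1·row D = (63, 2, −3)   [check: 2·378 − 3·231 = 63]
  84 = 1·63 + 21   → row F = row D − 1·row E = (21, −3, 5)   [check: −3·378 + 5·231 = 21]
  63 = 3·21 + 0   → remainder 0, stop. gcd = 21 (last nonzero row F).
So gcd(378, 231) = 21, with Bézout identity −3·378 + 5·231 = 21. Containment (⊇): the Bézout identity exhibits 21 as an element of (378, 231), giving (21) ⊆ (378, 231). Containment (⊆): since 21 | 378 and 21 | 231 (378 = 21·18, 231 = 21·11), every Z-linear combination of 378 and 231 is divisible by 21, so (378, 231) ⊆ (21). Therefore (378, 231) = (21), d = 21.

Final answer: (378, 231) = (21); d = 21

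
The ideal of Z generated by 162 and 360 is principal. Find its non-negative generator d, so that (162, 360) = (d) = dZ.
(162, 360) = (18); d = 18

In the PID Z, (a, b) is generated by gcd(a, b). Compute gcd(360, 162) with the extended Euclidean algorithm, tracking rows (r, s, t) with s·360 + t·162 = r:
  row A: (360, 1, 0)   [1·360 + 0·162 = 360]
  row B: (162, 0, 1)   [0·360 + 1·162 = 162]
  360 = 2·162 + 36   → row C = row A − 2·row B = (36, 1, −2)   [check: 1·360 − 2·162 = 36]
  162 = 4·36 + 18   → row D = row B − 4·row C = (18, −4, 9)   [check: −4·360 + 9·162 = 18]
  36 = 2·18 + 0   → remainder 0, stop. gcd = 18 (last nonzero row D).
So gcd(162, 360) = 18, with Bézout identity −4·360 + 9·162 = 18. Containment (⊇): the Bézout identity exhibits 18 as an element of (162, 360), giving (18) ⊆ (162, 360). Containment (⊆): since 18 | 162 and 18 | 360 (162 = 18·9, 360 = 18·20), every Z-linear combination of 162 and 360 is divisible by 18, so (162, 360) ⊆ (18). Therefore (162, 360) = (18), d = 18.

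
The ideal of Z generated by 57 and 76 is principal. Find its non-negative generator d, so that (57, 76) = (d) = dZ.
In the PID Z, (a, b) is generated by gcd(a, b). Compute gcd(76, 57) with the extended Euclidean algorithm, tracking rows (r, s, t) with s·76 + t·57 = r:
  row A: (76, 1, 0)   [1·76 + 0·57 = 76]
  row B: (57, 0, 1)   [0·76 + 1·57 = 57]
  76 = 1·57 + 19   → row C = row A − 1·row B = (19, 1, −1)   [check: 1·76 − 1·57 = 19]
  57 = 3·19 + 0   → remainder 0, stop. gcd = 19 (last nonzero row C).
So gcd(57, 76) = 19, with Bézout identity 1·76 − 1·57 = 19. Containment (⊇): the Bézout identity exhibits 19 as an element of (57, 76), giving (19) ⊆ (57, 76). Containment (⊆): since 19 | 57 and 19 | 76 (57 = 19·3, 76 = 19·4), every Z-linear combination of 57 and 76 is divisible by 19, so (57, 76) ⊆ (19). Therefore (57, 76) = (19), d = 19.

Final answer: (57, 76) = (19); d = 19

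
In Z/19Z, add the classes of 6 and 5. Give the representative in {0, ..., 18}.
11

Both summands are already reduced mod 19. 6 + 5 = 11; 11 = 0·19 + 11, so (6 + 5) mod 19 = 11.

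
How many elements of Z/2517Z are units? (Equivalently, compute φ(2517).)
An element a ∈ Z/2517Z is a unit iff gcd(a, 2517) = 1, so the number of units is φ(2517). φ is multiplicative, with φ(p^e) = p^e − p^(e−1). Factorise 2517 = 3 · 839. Then
  φ(2517) = (3 − 1) · (839 − 1) = 2 · 838 = 1676.

Final answer: Z/2517Z has φ(2517) = 1676 units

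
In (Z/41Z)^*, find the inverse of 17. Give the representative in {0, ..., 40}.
Apply the extended Euclidean algorithm to (41, 17), tracking rows (r, s, t) with s·41 + t·17 = r. Each division r_prev = q·r_cur + r_new produces the new row as (previous row) − q·(current row):
  row A: (41, 1, 0)   [1·41 + 0·17 = 41]
  row B: (17, 0, 1)   [0·41 + 1·17 = 17]
  41 = 2·17 + 7   → row C = row A − 2·row B = (7, 1, −2)   [check: 1·41 − 2·17 = 7]
  17 = 2·7 + 3   → row D = row B − 2·row C = (3, −2, 5)   [check: −2·41 + 5·17 = 3]
  7 = 2·3 + 1   → row E = row C − 2·row D = (1, 5, −12)   [check: 5·41 − 12·17 = 1]
  3 = 3·1 + 0   → remainder 0, stop. gcd = 1 (last nonzero row E).
The gcd is 1, so 17 is invertible mod 41. The last nonzero row gives 5·41 − 12·17 = 1, so t = −12. So 17^(−1) ≡ −12 ≡ 29 (mod 41). Verify: 17 · 29 = 493 ≡ 1 (mod 41). ✓

Final answer: 17^(−1) ≡ 29 (mod 41)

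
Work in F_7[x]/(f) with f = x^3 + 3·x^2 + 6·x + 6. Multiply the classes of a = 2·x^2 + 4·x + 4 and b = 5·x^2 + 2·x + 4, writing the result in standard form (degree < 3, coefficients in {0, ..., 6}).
a · b ≡ x^2 + 3 (mod f(x))

Multiply as integer polynomials: a · b = 10·x^4 + 24·x^3 + 36·x^2 + 24·x + 16. Reducing coefficients mod 7: a · b ≡ 3·x^4 + 3·x^3 + x^2 + 3·x + 2. Now divide by f(x) = x^3 + 3·x^2 + 6·x + 6 in F_7[x], eliminating the leading term at each step:
  leading term 3·x^4: subtract (3·x)·f(x) = 3·x^4 + 2·x^3 + 4·x^2 + 4·x, leaving x^3 + 4·x^2 + 6·x + 2 (coefficients mod 7)
  leading term x^3: subtract (1)·f(x) = x^3 + 3·x^2 + 6·x + 6, leaving x^2 + 3 (coefficients mod 7)
The degree is now < 3, so this is the remainder. Hence a · b ≡ x^2 + 3 in F_7[x]/(f).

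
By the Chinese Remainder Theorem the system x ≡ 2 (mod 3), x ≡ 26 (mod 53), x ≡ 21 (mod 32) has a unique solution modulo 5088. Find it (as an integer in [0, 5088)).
x ≡ 821 (mod 5088); the representative in [0, 5088) is 821

The moduli 3, 53, 32 are pairwise coprime, so by the CRT there is a unique solution mod 3·53·32 = 5088.
Solve by successive substitution. Start with x ≡ 2 (mod 3).
  Combine with x ≡ 26 (mod 53): write x = 2 + 3·t and require 2 + 3·t ≡ 26 (mod 53), i.e. 3·t ≡ 26 − 2 ≡ 24 (mod 53). Since 3^(−1) ≡ 18 (mod 53), t ≡ 18·24 ≡ 8 (mod 53). So x ≡ 2 + 3·8 = 26 (mod 159).
  Combine with x ≡ 21 (mod 32): write x = 26 + 159·t and require 26 + 159·t ≡ 21 (mod 32), i.e. 159·t ≡ 21 − 26 ≡ 27 (mod 32). Since 159^(−1) ≡ 31 (mod 32) (159 ≡ 31 (mod 32)), t ≡ 31·27 ≡ 5 (mod 32). So x ≡ 26 + 159·5 = 821 (mod 5088).
Unique solution in [0, 5088): x = 821.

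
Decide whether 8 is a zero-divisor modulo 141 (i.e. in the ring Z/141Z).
NO

gcd(8, 141) = 1, so 8 is a unit in Z/141Z (it has a multiplicative inverse). A unit cannot be a zero-divisor: if 8·b ≡ 0 then multiplying both sides by 8^(−1) gives b ≡ 0. So 8 is not a zero-divisor.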